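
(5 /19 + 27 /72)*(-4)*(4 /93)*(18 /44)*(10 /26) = -1455 /84227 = -0.02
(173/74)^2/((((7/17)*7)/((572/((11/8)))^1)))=788.81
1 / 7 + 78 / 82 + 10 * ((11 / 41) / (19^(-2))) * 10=2780014 / 287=9686.46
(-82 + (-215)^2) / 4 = 46143 / 4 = 11535.75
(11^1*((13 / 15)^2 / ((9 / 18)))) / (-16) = -1859 / 1800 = -1.03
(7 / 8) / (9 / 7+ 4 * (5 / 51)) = 2499 / 4792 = 0.52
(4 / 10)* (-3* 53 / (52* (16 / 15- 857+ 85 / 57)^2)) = -286995 / 171311233184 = -0.00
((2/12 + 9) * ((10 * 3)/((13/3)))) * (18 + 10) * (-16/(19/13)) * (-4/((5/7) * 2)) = 1034880/19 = 54467.37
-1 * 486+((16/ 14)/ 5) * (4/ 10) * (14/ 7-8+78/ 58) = -493722/ 1015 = -486.43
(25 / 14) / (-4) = -0.45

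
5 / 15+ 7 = 22 / 3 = 7.33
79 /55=1.44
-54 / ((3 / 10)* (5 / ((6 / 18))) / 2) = -24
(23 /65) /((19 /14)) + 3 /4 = 4993 /4940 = 1.01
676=676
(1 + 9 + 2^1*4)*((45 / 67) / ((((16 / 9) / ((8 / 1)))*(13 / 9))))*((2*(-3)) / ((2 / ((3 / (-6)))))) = 56.50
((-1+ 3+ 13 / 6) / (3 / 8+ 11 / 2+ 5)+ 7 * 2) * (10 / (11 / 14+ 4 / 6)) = 525560 / 5307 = 99.03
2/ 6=1/ 3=0.33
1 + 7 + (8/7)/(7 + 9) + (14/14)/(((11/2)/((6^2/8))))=1369/154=8.89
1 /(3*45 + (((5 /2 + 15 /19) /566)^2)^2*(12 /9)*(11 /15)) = 0.01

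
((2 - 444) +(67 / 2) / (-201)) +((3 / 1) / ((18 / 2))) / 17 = -15033 / 34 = -442.15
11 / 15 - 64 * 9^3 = -699829 / 15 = -46655.27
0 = 0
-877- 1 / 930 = -815611 / 930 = -877.00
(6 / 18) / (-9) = -1 / 27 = -0.04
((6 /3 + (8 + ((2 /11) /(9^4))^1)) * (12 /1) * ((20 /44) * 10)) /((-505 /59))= -1703240320 /26727327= -63.73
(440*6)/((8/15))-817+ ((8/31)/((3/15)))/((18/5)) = 1153207/279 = 4133.36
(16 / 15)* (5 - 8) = -3.20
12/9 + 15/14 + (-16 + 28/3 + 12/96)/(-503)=204311/84504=2.42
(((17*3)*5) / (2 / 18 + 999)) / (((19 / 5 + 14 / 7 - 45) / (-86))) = 493425 / 881216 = 0.56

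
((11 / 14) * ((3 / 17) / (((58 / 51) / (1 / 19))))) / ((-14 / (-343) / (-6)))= -0.94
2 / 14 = 1 / 7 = 0.14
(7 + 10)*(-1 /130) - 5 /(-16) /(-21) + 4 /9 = 19577 /65520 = 0.30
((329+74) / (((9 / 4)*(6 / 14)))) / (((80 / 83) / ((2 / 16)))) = 234143 / 4320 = 54.20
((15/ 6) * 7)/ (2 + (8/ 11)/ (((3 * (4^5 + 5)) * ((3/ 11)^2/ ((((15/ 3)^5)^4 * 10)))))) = 972405/ 167846679687611132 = 0.00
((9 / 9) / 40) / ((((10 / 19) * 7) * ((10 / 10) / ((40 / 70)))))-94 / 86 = -229483 / 210700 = -1.09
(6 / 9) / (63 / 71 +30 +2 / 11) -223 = -16231723 / 72795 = -222.98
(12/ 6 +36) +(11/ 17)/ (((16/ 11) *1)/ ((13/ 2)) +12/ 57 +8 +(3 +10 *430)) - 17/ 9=64721041658/ 1792267551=36.11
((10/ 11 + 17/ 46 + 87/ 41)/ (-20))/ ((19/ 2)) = -70549/ 3941740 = -0.02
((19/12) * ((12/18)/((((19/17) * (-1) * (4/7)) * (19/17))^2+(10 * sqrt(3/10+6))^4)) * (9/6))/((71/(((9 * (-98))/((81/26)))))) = -49531878487/3113834562317412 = -0.00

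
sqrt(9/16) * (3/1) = 9/4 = 2.25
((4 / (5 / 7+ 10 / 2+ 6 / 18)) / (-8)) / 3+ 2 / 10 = 219 / 1270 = 0.17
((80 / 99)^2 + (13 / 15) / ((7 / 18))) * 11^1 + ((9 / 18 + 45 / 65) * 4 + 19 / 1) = 22486379 / 405405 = 55.47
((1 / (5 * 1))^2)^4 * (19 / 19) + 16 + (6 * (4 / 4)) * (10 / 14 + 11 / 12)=141015639 / 5468750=25.79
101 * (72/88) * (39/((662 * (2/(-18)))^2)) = 2871531/4820684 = 0.60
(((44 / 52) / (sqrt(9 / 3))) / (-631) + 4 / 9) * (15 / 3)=20 / 9 - 55 * sqrt(3) / 24609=2.22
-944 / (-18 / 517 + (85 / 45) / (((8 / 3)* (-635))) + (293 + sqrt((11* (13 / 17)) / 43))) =-12550318554870293070720 / 3894898306768745267891 + 58603427154201600* sqrt(104533) / 3894898306768745267891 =-3.22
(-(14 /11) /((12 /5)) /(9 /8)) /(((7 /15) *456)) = -25 /11286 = -0.00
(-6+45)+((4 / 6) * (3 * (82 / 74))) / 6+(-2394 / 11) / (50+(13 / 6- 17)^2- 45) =379848646 / 9891321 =38.40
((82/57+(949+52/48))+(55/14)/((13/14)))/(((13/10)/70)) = 495748925/9633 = 51463.61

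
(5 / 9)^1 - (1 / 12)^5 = 138239 / 248832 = 0.56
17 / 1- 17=0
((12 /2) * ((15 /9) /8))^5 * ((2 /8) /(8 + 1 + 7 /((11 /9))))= 34375 /663552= 0.05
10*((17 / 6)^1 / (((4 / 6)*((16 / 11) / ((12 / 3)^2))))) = 935 / 2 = 467.50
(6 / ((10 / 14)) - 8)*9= 18 / 5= 3.60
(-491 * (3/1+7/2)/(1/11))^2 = 4929865369/4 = 1232466342.25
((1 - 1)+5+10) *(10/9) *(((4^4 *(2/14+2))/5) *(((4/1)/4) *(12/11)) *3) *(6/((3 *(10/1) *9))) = 10240/77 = 132.99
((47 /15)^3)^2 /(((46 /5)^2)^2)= 10779215329 /81601635600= 0.13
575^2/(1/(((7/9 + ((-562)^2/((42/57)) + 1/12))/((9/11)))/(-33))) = -35713737240625/6804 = -5248932575.05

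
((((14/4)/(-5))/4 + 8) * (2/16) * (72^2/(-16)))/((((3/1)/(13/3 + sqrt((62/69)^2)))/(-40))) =1016937/46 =22107.33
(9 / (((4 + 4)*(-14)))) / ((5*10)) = -0.00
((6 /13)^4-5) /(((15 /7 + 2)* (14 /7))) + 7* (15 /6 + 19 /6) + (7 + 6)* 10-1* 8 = 800449241 /4969614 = 161.07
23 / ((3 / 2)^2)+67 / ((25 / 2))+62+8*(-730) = -5762.42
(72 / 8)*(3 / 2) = 27 / 2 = 13.50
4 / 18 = 2 / 9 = 0.22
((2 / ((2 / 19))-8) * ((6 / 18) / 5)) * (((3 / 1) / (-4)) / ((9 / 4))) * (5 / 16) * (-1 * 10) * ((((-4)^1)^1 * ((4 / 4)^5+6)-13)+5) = -55 / 2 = -27.50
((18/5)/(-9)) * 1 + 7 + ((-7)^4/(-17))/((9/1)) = -6956/765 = -9.09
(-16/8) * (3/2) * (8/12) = -2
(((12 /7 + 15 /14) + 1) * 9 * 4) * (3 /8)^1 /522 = 159 /1624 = 0.10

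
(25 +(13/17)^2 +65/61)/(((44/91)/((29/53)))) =1239852341/41110828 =30.16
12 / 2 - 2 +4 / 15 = 64 / 15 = 4.27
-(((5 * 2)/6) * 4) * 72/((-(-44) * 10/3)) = -36/11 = -3.27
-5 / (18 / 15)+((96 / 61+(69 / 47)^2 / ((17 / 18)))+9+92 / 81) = 3646030703 / 371098746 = 9.82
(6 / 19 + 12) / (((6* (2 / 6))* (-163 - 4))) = -0.04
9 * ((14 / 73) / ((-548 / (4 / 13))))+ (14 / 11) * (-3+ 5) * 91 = 331271738 / 1430143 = 231.64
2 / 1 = 2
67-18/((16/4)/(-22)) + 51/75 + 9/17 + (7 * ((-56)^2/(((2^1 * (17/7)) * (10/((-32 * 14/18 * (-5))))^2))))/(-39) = -23870024024/1342575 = -17779.29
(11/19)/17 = 11/323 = 0.03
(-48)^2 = 2304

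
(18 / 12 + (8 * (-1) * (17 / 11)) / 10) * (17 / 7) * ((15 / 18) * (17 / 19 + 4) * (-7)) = -15283 / 836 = -18.28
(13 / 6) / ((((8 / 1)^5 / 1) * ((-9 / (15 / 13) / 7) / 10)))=-175 / 294912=-0.00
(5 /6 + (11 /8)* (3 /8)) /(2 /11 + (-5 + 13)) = 2849 /17280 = 0.16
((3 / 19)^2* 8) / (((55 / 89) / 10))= 12816 / 3971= 3.23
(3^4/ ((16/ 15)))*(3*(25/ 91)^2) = 2278125/ 132496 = 17.19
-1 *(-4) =4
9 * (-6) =-54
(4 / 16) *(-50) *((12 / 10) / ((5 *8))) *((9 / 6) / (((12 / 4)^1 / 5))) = -15 / 16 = -0.94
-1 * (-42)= 42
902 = 902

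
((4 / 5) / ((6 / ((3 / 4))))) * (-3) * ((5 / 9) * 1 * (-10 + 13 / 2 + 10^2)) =-193 / 12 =-16.08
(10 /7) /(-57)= -10 /399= -0.03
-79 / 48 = -1.65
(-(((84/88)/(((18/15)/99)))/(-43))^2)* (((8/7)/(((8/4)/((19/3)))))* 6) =-269325/3698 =-72.83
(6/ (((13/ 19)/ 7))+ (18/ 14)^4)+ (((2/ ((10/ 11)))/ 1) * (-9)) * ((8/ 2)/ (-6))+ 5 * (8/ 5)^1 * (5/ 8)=12846838/ 156065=82.32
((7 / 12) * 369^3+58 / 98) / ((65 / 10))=5744496545 / 1274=4509023.98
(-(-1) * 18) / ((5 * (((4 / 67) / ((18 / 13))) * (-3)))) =-1809 / 65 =-27.83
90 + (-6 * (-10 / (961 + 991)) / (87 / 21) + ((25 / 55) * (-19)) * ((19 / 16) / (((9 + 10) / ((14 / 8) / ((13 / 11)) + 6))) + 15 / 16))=1260753745 / 16189888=77.87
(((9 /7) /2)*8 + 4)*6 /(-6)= -64 /7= -9.14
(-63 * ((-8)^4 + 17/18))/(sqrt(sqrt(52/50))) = -516215 * 26^(3/4) * sqrt(5)/52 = -255589.08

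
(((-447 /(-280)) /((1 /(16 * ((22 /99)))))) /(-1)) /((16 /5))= -149 /84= -1.77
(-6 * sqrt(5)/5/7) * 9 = -54 * sqrt(5)/35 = -3.45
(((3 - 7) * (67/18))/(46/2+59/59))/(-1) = 67/108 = 0.62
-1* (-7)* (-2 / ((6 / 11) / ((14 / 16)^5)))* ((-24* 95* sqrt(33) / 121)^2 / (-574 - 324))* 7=66892280175 / 55632896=1202.39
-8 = -8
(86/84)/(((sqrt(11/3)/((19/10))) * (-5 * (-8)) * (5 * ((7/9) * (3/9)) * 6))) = 2451 * sqrt(33)/4312000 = 0.00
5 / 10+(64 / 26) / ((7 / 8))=603 / 182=3.31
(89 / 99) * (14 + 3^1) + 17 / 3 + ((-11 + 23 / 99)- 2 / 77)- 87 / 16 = 5813 / 1232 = 4.72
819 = 819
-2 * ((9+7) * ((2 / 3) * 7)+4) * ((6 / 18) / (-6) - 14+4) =42716 / 27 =1582.07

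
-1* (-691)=691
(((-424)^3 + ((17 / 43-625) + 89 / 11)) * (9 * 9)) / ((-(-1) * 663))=-973477655001 / 104533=-9312634.81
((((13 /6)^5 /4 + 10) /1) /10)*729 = 2046999 /1280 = 1599.22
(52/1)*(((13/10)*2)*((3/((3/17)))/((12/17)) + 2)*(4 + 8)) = 211588/5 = 42317.60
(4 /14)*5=10 /7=1.43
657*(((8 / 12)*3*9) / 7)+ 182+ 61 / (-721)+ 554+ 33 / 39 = 22740680 / 9373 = 2426.19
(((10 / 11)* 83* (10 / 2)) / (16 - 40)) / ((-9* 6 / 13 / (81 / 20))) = 5395 / 352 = 15.33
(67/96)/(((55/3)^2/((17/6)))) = 1139/193600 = 0.01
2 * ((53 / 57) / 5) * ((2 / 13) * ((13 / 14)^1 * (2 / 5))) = 212 / 9975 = 0.02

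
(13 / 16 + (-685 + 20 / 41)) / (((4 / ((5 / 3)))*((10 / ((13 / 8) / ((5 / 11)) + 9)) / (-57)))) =4286381399 / 209920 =20419.12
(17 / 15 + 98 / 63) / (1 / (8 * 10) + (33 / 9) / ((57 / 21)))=36784 / 18651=1.97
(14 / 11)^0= 1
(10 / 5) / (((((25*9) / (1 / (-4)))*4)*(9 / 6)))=-1 / 2700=-0.00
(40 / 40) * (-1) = -1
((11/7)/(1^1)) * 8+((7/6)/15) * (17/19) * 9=17553/1330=13.20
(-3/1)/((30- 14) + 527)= -1/181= -0.01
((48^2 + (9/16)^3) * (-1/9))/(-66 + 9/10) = 5243285/1333248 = 3.93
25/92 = 0.27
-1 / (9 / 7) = -7 / 9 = -0.78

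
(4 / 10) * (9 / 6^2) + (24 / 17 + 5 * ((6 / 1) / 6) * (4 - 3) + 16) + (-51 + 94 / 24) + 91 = 67757 / 1020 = 66.43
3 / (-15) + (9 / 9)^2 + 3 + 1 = 24 / 5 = 4.80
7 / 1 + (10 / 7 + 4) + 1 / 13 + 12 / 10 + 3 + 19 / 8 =69453 / 3640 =19.08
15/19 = 0.79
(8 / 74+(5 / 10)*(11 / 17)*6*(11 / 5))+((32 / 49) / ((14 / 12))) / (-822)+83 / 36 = 35558742841 / 5320321020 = 6.68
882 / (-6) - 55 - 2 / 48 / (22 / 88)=-1213 / 6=-202.17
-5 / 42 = -0.12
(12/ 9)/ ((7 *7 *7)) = 4/ 1029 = 0.00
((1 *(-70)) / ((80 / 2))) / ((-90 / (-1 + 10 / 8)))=7 / 1440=0.00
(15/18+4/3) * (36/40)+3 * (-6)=-321/20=-16.05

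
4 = 4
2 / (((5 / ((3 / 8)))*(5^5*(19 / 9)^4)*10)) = 19683 / 81450625000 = 0.00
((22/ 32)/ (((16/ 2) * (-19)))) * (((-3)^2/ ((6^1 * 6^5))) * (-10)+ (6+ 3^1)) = -256553/ 6303744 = -0.04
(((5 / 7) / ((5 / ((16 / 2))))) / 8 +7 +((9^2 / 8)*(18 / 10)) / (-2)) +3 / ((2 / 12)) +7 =12897 / 560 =23.03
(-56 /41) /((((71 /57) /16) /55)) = -964.95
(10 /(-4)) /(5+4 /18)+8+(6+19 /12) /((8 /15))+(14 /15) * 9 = 226653 /7520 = 30.14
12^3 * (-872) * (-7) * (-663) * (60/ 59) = -419587983360/ 59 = -7111660734.92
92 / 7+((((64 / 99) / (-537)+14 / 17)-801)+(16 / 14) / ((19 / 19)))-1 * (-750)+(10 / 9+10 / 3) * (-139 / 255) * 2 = -85906727 / 2108799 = -40.74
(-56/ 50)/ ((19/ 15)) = -0.88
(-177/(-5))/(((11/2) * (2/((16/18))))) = 472/165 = 2.86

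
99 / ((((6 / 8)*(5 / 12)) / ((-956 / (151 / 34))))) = -51486336 / 755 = -68193.82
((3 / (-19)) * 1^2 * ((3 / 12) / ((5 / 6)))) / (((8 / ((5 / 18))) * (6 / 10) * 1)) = -5 / 1824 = -0.00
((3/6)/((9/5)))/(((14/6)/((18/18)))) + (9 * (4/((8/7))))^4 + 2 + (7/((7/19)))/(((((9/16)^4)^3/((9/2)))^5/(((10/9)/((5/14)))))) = 3289869234617381824101214486374228582000660161499573711189199267204740041183/30675987439478173383062969197542411896041041043170145392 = 107245748522621820131.82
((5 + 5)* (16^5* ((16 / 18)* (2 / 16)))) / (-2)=-582542.22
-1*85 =-85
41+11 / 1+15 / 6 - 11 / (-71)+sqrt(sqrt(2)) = 2^(1 / 4)+7761 / 142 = 55.84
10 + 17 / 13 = 147 / 13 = 11.31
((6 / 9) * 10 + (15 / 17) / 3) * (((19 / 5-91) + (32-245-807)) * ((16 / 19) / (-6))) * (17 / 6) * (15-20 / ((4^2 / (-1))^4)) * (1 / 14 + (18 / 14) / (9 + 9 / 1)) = 3018608665 / 459648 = 6567.22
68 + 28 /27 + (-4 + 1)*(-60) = 6724 /27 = 249.04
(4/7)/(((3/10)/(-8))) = -320/21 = -15.24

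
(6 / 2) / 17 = 3 / 17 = 0.18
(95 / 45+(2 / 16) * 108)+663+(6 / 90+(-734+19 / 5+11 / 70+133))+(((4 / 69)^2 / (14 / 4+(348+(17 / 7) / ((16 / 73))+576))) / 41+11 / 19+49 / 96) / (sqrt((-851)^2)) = 6067160530619650951 / 74319486650359776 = 81.64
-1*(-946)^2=-894916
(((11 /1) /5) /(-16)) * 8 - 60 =-611 /10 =-61.10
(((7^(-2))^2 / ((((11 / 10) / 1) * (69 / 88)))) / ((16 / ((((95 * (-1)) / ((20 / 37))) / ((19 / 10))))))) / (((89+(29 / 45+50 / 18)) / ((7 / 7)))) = -13875 / 459344914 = -0.00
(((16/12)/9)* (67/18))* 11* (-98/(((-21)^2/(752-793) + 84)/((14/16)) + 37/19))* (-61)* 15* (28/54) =96099004232/29185515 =3292.70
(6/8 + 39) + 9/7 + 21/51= 19729/476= 41.45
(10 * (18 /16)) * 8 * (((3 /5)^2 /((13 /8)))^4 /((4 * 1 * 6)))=20155392 /2231328125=0.01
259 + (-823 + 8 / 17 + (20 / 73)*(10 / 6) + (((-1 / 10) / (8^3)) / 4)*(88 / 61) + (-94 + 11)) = -375616217593 / 581383680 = -646.07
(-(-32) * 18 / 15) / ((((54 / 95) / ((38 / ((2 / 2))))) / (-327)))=-2518336 / 3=-839445.33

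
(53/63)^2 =2809/3969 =0.71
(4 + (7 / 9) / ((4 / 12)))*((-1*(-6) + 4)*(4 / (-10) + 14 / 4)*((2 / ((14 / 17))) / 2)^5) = 836295773 / 1613472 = 518.32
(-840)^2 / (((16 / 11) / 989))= 479763900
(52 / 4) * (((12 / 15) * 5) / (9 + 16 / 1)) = 52 / 25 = 2.08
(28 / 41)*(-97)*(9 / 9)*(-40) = 108640 / 41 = 2649.76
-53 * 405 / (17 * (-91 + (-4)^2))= 1431 / 85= 16.84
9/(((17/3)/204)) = 324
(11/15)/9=0.08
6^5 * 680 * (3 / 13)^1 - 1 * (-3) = 15863079 / 13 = 1220236.85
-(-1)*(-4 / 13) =-4 / 13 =-0.31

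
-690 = -690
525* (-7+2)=-2625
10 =10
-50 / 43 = -1.16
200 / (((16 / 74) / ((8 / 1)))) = 7400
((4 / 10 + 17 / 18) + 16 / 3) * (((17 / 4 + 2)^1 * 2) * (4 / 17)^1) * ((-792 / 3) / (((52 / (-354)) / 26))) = 15601960 / 17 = 917762.35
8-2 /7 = 54 /7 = 7.71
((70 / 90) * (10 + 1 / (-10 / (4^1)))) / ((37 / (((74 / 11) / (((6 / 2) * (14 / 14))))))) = 224 / 495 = 0.45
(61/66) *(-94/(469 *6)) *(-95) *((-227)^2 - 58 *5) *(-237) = -35617403.52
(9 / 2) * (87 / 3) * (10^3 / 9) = 14500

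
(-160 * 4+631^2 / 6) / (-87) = -394321 / 522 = -755.40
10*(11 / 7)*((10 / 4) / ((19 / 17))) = 4675 / 133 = 35.15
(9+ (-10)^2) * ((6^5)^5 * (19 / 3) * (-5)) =-98131877516640685916160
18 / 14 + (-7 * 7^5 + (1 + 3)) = -823506 / 7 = -117643.71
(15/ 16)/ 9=5/ 48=0.10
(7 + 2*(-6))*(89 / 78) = -445 / 78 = -5.71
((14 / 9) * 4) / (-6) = -28 / 27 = -1.04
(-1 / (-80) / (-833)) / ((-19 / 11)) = 11 / 1266160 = 0.00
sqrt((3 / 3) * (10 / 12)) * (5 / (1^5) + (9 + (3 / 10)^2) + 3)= 1709 * sqrt(30) / 600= 15.60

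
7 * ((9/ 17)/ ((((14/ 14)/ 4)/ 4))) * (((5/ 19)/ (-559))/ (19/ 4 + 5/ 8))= -40320/ 7763951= -0.01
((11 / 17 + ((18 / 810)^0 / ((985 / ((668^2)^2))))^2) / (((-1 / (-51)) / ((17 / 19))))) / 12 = 11458019118400669589008139 / 73737100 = 155390151204762183.34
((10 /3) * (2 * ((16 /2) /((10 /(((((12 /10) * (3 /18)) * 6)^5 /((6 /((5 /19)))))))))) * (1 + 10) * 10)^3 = 3516245836038144 /13396484375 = 262475.27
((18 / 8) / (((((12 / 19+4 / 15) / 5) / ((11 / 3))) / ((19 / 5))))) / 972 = 19855 / 110592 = 0.18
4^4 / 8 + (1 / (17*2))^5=1453933569 / 45435424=32.00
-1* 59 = -59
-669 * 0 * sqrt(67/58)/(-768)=0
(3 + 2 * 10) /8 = 2.88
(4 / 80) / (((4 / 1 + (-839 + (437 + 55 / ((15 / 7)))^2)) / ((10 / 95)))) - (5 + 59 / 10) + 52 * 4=7186571703 / 36461551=197.10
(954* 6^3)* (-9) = -1854576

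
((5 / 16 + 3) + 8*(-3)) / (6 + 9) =-1.38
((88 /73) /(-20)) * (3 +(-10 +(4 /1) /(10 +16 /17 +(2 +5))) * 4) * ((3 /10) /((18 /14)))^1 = 282667 /556625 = 0.51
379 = 379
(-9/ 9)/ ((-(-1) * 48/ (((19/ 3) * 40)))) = -5.28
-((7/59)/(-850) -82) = 4112307/50150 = 82.00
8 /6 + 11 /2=41 /6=6.83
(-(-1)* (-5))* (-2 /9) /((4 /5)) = 25 /18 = 1.39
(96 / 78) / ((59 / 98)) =1568 / 767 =2.04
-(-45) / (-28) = -45 / 28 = -1.61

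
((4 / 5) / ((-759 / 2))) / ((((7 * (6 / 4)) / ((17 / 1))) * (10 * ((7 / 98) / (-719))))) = 195568 / 56925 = 3.44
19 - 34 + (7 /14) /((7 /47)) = -163 /14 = -11.64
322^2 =103684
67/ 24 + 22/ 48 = 13/ 4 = 3.25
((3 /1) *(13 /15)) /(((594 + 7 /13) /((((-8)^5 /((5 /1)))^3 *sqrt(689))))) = -5946158883012608 *sqrt(689) /4830625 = -32310434313.98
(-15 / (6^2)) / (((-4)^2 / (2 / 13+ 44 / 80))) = -61 / 3328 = -0.02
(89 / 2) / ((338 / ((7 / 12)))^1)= 623 / 8112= 0.08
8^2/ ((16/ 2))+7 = 15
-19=-19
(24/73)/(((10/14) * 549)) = 56/66795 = 0.00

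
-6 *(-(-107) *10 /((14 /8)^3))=-410880 /343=-1197.90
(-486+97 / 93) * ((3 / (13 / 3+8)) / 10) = -135303 / 11470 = -11.80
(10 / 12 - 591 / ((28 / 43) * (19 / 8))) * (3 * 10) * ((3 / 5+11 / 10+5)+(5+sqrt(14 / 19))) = -35602047 / 266 - 1521455 * sqrt(266) / 2527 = -143661.90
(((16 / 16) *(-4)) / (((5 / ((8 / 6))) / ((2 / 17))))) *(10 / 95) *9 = -192 / 1615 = -0.12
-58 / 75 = -0.77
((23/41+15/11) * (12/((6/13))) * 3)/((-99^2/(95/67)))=-2143960/98718939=-0.02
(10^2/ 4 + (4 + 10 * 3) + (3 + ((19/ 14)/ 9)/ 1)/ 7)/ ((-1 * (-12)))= 52435/ 10584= 4.95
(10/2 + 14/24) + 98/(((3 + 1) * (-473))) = 31397/5676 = 5.53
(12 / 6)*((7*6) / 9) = 28 / 3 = 9.33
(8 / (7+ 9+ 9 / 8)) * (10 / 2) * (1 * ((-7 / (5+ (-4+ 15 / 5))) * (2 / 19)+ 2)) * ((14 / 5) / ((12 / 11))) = 10.89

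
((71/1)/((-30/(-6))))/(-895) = -0.02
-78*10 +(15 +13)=-752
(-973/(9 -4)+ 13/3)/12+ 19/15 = -1313/90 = -14.59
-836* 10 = -8360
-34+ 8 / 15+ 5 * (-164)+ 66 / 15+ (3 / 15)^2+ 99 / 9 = -62852 / 75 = -838.03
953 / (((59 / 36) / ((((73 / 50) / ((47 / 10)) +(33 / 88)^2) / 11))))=5292009 / 221840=23.86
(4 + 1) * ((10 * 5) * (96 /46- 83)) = -465250 /23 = -20228.26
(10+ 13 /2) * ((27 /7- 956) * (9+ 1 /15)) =-142440.57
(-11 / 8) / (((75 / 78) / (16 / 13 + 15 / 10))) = -781 / 200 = -3.90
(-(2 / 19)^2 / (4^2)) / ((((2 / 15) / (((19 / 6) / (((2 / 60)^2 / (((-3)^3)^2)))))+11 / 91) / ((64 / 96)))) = -24877125 / 6513436208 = -0.00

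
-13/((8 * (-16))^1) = 13/128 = 0.10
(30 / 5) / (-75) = -0.08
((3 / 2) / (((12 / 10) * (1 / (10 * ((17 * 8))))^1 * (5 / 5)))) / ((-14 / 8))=-6800 / 7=-971.43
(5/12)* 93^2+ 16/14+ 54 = 102449/28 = 3658.89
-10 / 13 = -0.77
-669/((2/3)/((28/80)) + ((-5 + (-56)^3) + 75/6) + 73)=28098/7372411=0.00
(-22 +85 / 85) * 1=-21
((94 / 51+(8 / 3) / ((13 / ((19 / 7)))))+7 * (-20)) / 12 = -319301 / 27846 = -11.47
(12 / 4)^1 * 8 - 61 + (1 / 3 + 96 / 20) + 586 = 8312 / 15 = 554.13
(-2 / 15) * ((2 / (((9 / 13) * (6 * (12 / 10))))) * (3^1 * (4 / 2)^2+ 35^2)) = -16081 / 243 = -66.18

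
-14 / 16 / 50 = -7 / 400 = -0.02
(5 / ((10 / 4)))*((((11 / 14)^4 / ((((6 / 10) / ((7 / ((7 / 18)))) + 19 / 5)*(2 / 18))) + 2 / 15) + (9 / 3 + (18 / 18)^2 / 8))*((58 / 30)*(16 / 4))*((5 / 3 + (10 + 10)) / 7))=10375717846 / 52185735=198.82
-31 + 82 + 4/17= 871/17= 51.24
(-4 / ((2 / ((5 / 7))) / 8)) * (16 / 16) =-80 / 7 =-11.43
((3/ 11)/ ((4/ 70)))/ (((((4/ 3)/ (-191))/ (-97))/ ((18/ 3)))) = 17508015/ 44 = 397909.43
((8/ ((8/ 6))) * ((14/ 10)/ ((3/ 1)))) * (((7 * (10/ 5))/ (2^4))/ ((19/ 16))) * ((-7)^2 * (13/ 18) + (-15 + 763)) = 1381898/ 855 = 1616.25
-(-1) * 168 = 168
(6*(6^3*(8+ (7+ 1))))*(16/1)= 331776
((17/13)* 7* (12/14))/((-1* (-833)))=6/637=0.01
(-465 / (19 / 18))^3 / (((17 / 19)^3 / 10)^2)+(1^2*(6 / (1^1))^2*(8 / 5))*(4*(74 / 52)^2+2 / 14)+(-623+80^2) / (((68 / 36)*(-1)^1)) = -2378986585350550389171 / 142773720635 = -16662636336.50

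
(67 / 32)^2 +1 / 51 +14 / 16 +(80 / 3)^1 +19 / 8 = 1792331 / 52224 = 34.32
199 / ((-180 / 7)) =-1393 / 180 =-7.74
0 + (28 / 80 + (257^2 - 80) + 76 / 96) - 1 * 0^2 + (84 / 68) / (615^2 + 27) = 202003212599 / 3062040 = 65970.14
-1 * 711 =-711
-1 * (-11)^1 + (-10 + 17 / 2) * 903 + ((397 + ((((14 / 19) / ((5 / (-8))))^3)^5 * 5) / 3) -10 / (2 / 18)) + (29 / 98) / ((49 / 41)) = -704754854709455998538480690546321818 / 667417346168140699143658447265625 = -1055.94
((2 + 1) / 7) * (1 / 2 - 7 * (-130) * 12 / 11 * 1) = 65553 / 154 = 425.67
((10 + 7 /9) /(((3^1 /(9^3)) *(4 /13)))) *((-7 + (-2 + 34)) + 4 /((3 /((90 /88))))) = 4936815 /22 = 224400.68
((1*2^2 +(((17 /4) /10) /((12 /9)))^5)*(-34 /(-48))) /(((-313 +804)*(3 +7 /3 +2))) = 7136182229267 /9061374361600000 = 0.00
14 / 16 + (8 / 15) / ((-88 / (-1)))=1163 / 1320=0.88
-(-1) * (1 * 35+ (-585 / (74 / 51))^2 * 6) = 2670477505 / 2738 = 975338.75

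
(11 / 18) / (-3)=-0.20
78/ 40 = 39/ 20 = 1.95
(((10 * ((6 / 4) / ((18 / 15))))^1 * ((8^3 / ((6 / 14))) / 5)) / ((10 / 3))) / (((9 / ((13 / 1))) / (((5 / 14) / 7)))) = 4160 / 63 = 66.03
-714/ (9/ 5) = -1190/ 3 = -396.67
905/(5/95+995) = 17195/18906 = 0.91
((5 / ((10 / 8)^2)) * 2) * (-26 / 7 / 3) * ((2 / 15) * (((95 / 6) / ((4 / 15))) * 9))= -3952 / 7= -564.57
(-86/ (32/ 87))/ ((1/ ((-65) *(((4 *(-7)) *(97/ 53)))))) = -165109035/ 212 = -778816.20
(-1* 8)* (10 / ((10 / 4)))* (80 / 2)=-1280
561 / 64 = 8.77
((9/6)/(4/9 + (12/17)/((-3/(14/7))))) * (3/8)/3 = -459/64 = -7.17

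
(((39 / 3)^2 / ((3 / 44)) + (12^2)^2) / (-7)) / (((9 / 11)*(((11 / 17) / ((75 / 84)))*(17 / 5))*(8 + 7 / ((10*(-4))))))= -87055000 / 414099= -210.23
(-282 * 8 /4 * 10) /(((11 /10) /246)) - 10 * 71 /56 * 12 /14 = -1359702915 /1078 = -1261319.96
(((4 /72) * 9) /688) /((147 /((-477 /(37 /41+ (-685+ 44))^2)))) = -0.00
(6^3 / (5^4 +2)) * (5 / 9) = 40 / 209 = 0.19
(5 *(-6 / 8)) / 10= -3 / 8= -0.38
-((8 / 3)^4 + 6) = -56.57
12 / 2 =6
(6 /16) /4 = 3 /32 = 0.09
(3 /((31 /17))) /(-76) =-51 /2356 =-0.02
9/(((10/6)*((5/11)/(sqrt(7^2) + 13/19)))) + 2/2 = 43837/475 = 92.29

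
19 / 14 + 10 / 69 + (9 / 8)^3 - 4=-265621 / 247296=-1.07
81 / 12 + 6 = 51 / 4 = 12.75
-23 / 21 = -1.10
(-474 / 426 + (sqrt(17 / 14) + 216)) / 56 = sqrt(238) / 784 + 15257 / 3976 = 3.86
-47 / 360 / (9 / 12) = -47 / 270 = -0.17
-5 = -5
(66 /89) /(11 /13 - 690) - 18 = -14353176 /797351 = -18.00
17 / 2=8.50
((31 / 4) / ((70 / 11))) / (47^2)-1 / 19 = -612041 / 11751880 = -0.05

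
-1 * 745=-745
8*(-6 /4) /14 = -6 /7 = -0.86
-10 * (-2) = 20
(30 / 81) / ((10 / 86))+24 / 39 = 1334 / 351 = 3.80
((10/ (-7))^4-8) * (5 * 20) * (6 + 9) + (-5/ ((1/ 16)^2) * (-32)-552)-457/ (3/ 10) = 238650254/ 7203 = 33132.06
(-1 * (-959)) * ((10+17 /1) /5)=25893 /5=5178.60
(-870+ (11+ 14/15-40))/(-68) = 13471/1020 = 13.21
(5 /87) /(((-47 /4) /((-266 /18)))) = 2660 /36801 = 0.07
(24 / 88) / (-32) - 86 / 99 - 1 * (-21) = 63749 / 3168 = 20.12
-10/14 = -5/7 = -0.71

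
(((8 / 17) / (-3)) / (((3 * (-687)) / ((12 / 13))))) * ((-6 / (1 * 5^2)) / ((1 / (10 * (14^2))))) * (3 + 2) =-25088 / 151827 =-0.17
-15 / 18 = -5 / 6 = -0.83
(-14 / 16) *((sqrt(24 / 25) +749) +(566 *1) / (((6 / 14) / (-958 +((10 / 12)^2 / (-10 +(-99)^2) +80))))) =4288702565399 / 4229712 - 7 *sqrt(6) / 20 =1013945.85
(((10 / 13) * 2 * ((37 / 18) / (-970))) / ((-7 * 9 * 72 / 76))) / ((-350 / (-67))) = 47101 / 4504418100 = 0.00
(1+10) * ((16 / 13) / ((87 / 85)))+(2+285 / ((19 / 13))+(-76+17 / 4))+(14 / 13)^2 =8212331 / 58812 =139.64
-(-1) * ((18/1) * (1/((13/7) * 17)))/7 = 18/221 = 0.08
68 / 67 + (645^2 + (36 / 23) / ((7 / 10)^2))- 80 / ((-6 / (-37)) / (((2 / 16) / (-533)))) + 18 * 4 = 50239612517356 / 120738891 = 416101.32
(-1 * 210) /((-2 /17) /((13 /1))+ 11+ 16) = -9282 /1193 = -7.78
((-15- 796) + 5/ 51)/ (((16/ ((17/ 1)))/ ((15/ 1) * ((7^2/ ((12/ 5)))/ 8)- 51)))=4207973/ 384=10958.26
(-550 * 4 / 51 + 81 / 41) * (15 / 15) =-86069 / 2091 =-41.16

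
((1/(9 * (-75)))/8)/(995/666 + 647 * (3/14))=-259/195995400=-0.00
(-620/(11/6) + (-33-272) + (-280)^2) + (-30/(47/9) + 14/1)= 40204543/517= 77765.07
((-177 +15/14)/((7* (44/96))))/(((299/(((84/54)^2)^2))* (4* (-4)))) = 160916/2397681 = 0.07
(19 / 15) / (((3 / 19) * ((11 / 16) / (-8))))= -46208 / 495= -93.35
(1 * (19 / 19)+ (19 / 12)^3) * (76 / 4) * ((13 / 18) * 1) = 2120989 / 31104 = 68.19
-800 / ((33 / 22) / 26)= -41600 / 3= -13866.67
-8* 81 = -648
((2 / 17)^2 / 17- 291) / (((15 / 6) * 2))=-1429679 / 24565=-58.20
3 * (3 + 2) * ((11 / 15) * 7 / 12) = 77 / 12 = 6.42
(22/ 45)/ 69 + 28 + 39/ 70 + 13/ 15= 1279361/ 43470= 29.43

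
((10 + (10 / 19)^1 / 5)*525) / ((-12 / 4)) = -33600 / 19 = -1768.42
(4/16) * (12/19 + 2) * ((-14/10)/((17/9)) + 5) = 905/323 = 2.80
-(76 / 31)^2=-6.01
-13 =-13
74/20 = 37/10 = 3.70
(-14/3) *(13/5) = -182/15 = -12.13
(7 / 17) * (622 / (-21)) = -12.20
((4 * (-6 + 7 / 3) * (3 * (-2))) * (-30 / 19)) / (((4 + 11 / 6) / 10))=-31680 / 133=-238.20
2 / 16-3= -23 / 8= -2.88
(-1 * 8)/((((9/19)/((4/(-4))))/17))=2584/9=287.11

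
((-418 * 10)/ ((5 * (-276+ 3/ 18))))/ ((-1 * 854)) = -2508/ 706685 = -0.00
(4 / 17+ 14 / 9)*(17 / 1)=30.44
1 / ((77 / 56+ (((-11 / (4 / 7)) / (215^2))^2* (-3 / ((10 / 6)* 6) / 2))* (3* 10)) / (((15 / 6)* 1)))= 170940050000 / 94016974139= 1.82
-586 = -586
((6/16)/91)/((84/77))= 11/2912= 0.00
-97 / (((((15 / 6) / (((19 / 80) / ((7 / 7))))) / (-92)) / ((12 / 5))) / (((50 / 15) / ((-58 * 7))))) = -84778 / 5075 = -16.71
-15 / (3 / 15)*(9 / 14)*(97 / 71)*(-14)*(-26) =-1702350 / 71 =-23976.76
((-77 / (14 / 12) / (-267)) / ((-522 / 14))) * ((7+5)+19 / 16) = -16247 / 185832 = -0.09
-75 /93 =-25 /31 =-0.81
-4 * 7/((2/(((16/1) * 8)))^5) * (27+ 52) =-2375116914688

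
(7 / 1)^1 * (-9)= -63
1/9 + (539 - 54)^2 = 2117026/9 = 235225.11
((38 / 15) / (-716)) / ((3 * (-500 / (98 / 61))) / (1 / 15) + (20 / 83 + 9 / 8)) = 309092 / 1223354620545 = 0.00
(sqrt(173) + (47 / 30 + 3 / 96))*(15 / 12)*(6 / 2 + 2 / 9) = 22243 / 3456 + 145*sqrt(173) / 36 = 59.41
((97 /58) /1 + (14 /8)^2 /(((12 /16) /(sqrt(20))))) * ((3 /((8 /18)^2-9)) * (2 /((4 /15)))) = -59535 * sqrt(5) /2852-353565 /82708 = -50.95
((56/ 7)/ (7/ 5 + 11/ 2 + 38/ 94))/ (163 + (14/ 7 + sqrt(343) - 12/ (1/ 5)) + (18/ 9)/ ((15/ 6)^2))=123751000/ 11531985981 - 8225000 * sqrt(7)/ 11531985981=0.01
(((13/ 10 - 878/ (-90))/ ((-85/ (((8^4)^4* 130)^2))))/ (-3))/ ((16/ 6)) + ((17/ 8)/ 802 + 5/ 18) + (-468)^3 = 21768973313049215176539740000000.00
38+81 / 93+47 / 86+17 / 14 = 379135 / 9331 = 40.63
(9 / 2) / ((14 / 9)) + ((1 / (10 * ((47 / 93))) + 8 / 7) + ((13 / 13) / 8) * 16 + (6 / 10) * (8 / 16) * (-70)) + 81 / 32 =-644059 / 52640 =-12.24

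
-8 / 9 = -0.89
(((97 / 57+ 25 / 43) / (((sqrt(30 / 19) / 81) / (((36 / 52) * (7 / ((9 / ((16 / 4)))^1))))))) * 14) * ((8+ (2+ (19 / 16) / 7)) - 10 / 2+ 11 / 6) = 5317599 * sqrt(570) / 4085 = 31078.56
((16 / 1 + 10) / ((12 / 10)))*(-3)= -65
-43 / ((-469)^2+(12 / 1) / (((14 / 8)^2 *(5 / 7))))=-1505 / 7698827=-0.00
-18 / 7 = -2.57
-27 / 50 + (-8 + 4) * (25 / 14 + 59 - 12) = -68489 / 350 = -195.68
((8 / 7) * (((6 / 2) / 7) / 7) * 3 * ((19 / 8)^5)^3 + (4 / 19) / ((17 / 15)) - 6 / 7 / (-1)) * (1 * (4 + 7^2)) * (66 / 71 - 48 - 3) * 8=-8315139152208471081332395815 / 4324389677403471872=-1922846869.16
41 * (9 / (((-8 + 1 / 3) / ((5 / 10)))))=-1107 / 46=-24.07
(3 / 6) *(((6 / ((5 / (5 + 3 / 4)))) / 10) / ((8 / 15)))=207 / 320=0.65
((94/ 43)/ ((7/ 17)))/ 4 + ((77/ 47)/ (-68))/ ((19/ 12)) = 11990557/ 9138962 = 1.31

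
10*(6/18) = 3.33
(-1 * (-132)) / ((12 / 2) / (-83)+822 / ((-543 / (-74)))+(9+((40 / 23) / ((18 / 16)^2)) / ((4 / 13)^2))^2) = 0.20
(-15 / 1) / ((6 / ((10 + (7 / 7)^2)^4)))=-73205 / 2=-36602.50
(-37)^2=1369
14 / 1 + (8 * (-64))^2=262158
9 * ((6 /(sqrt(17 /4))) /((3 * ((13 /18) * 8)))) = 81 * sqrt(17) /221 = 1.51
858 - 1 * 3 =855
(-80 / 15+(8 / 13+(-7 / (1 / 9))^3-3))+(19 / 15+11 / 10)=-97520417 / 390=-250052.35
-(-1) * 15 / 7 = 15 / 7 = 2.14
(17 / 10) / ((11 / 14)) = 119 / 55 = 2.16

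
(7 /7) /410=1 /410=0.00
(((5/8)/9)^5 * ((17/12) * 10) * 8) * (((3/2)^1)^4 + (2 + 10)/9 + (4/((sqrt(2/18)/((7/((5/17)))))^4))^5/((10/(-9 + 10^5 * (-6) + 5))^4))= 7653340534883478610135743566364937182437061672584260707836259239924459445713219/265720500000000000000000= 28802220885793450675185930000000000000000000000000000000.00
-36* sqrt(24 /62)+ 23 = 23-72* sqrt(93) /31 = 0.60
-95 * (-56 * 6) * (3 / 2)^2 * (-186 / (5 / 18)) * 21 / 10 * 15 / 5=-1514856168 / 5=-302971233.60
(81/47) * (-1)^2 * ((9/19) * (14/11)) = 10206/9823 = 1.04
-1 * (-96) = 96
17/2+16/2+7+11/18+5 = 262/9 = 29.11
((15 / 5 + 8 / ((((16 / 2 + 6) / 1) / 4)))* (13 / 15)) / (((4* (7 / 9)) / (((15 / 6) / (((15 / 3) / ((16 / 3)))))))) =962 / 245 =3.93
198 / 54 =3.67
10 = 10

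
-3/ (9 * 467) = -1/ 1401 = -0.00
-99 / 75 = -33 / 25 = -1.32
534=534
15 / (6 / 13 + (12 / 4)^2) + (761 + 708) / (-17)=-59124 / 697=-84.83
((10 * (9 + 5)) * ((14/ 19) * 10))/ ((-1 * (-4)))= 4900/ 19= 257.89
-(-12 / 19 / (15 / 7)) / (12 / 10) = 14 / 57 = 0.25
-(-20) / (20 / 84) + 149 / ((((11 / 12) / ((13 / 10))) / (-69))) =-797298 / 55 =-14496.33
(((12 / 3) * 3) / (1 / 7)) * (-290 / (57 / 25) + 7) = -191828 / 19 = -10096.21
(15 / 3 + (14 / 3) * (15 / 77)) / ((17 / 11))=65 / 17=3.82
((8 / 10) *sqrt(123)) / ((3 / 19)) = 76 *sqrt(123) / 15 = 56.19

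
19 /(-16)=-19 /16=-1.19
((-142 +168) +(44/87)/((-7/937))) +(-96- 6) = -87512/609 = -143.70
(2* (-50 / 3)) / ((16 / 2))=-4.17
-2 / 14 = -1 / 7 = -0.14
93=93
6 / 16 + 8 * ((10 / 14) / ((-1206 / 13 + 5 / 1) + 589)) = 35249 / 91224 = 0.39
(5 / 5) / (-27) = -1 / 27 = -0.04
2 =2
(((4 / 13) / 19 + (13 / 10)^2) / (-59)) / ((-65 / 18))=0.01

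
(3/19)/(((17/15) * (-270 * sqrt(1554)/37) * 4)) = -sqrt(1554)/325584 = -0.00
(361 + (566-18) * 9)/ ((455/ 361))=1910773/ 455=4199.50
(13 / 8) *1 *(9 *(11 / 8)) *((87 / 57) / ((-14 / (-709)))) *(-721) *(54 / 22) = -2750853.82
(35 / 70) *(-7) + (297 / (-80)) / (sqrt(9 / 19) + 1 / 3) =-8019 *sqrt(19) / 4960 -431 / 4960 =-7.13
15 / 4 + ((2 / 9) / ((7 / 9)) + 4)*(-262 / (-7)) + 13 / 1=34723 / 196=177.16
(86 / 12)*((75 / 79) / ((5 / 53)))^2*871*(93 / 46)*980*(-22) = -27554295292.59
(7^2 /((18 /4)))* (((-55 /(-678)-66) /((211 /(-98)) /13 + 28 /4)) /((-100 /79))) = 82.97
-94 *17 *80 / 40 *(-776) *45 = 111604320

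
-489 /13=-37.62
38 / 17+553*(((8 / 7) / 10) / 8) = 1723 / 170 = 10.14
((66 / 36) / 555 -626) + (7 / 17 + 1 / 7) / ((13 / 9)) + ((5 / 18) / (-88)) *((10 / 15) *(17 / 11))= -4679602850371 / 7479992520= -625.62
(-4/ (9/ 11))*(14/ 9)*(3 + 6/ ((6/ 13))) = -9856/ 81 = -121.68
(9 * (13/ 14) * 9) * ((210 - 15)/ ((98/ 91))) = 2669355/ 196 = 13619.16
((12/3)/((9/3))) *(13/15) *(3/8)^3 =39/640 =0.06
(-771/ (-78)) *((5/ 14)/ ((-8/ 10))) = -6425/ 1456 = -4.41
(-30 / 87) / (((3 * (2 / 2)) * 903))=-10 / 78561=-0.00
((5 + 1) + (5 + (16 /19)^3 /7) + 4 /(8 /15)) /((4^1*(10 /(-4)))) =-1784673 /960260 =-1.86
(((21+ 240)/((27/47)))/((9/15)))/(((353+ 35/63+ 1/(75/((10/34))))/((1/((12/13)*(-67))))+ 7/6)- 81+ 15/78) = -7530575/218252322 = -0.03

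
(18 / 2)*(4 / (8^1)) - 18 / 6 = 3 / 2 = 1.50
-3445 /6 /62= -3445 /372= -9.26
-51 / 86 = -0.59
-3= -3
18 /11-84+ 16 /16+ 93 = 128 /11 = 11.64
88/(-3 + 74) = 88/71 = 1.24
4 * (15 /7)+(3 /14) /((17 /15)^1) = 8.76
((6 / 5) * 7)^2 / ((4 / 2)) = 882 / 25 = 35.28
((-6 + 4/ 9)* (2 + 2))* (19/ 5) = -760/ 9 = -84.44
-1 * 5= -5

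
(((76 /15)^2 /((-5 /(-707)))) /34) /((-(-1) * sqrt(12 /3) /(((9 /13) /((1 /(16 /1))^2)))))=261352448 /27625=9460.72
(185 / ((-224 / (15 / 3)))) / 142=-925 / 31808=-0.03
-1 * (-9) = 9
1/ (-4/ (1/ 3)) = -1/ 12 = -0.08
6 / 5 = 1.20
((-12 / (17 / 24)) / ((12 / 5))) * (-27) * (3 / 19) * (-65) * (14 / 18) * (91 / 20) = -2235870 / 323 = -6922.20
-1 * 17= -17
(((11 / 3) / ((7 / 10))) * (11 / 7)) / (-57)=-1210 / 8379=-0.14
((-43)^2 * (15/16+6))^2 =42123047121/256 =164543152.82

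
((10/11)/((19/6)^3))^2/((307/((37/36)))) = 0.00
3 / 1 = 3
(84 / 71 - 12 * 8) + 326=16414 / 71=231.18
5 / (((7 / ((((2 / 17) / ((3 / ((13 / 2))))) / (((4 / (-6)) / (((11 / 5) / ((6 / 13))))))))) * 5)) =-1859 / 7140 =-0.26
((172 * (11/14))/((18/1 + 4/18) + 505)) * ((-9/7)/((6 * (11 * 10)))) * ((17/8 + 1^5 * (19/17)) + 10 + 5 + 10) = -4459401/313807760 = -0.01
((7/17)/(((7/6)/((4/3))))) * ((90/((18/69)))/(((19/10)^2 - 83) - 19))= -1.65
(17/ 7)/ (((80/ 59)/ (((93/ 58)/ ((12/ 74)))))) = 1150441/ 64960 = 17.71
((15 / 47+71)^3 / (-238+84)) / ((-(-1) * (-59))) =18831375104 / 471667889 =39.93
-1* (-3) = 3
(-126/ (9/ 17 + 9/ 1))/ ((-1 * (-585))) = -119/ 5265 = -0.02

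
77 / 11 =7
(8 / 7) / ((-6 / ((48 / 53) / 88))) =-8 / 4081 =-0.00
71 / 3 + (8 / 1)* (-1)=47 / 3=15.67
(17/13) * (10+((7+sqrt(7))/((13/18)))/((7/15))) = 4590 * sqrt(7)/1183+6800/169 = 50.50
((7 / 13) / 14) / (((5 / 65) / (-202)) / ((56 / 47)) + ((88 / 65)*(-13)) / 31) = -876680 / 12948213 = -0.07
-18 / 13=-1.38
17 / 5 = 3.40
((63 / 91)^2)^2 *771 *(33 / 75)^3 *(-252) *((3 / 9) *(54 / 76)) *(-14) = 106891595985636 / 8479046875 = 12606.56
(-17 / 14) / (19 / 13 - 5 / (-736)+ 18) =-81328 / 1303911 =-0.06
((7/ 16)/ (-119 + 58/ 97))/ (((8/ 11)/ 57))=-0.29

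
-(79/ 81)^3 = -493039/ 531441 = -0.93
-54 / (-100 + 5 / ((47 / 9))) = 2538 / 4655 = 0.55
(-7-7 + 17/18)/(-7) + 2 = 487/126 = 3.87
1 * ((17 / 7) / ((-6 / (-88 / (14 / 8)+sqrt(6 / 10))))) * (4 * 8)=95744 / 147 - 272 * sqrt(15) / 105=641.29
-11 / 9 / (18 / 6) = -11 / 27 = -0.41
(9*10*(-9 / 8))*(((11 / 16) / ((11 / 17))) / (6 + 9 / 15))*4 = -65.20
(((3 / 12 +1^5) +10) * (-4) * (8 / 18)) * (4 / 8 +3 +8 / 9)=-790 / 9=-87.78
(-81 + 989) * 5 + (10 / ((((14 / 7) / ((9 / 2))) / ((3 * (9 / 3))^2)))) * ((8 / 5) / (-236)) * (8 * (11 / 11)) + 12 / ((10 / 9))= 1313326 / 295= 4451.95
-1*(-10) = 10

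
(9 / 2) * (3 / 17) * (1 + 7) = 108 / 17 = 6.35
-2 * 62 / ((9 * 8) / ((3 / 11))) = -0.47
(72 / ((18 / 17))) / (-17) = -4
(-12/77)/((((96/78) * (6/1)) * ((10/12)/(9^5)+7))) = -2302911/763859404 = -0.00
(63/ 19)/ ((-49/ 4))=-36/ 133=-0.27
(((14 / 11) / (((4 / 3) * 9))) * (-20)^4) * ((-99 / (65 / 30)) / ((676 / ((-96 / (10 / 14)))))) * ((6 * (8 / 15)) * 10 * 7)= 34531685.03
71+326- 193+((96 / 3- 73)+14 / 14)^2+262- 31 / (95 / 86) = 193604 / 95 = 2037.94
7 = 7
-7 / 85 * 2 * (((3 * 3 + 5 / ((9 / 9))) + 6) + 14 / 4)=-329 / 85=-3.87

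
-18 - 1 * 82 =-100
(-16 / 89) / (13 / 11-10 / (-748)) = -5984 / 39783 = -0.15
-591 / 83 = -7.12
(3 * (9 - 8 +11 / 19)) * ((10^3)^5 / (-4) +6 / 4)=-22499999999999865 / 19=-1184210526315782.37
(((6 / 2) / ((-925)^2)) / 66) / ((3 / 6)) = 1 / 9411875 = 0.00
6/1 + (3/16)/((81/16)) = 163/27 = 6.04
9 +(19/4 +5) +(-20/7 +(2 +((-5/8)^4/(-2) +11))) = 1652457/57344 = 28.82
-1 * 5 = -5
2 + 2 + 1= 5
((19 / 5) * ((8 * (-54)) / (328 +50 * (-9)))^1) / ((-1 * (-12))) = 342 / 305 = 1.12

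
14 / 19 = 0.74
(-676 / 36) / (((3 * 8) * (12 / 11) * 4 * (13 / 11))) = -1573 / 10368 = -0.15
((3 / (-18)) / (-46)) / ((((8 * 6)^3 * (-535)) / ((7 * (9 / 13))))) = -7 / 23587799040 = -0.00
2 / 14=1 / 7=0.14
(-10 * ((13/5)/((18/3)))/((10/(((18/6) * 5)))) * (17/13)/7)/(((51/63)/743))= -2229/2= -1114.50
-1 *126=-126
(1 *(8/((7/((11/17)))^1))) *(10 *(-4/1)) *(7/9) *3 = -3520/51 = -69.02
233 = 233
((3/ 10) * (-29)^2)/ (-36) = -841/ 120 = -7.01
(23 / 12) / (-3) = -0.64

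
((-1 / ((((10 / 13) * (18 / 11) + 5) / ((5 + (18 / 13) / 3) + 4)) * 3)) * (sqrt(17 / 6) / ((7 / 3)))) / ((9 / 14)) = -451 * sqrt(102) / 8055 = -0.57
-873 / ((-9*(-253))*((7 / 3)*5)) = -291 / 8855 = -0.03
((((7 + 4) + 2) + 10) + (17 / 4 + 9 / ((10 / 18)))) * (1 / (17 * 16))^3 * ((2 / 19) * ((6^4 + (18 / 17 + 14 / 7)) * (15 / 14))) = 14393247 / 45499568128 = 0.00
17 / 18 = 0.94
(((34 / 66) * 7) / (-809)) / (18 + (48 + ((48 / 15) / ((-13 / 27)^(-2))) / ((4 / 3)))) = -48195 / 719626534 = -0.00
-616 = -616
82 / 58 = 41 / 29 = 1.41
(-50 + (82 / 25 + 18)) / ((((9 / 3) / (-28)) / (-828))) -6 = -5548854 / 25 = -221954.16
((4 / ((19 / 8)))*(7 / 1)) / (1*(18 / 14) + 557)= 392 / 18563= 0.02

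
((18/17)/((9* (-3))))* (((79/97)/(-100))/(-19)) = -79/4699650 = -0.00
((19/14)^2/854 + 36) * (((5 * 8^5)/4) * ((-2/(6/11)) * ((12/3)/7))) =-1357578956800/439383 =-3089739.38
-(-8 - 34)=42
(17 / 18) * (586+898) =12614 / 9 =1401.56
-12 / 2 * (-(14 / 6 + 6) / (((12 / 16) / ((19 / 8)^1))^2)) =9025 / 18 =501.39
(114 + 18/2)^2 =15129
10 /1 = 10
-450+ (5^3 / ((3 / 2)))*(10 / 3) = -172.22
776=776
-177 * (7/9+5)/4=-767/3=-255.67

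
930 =930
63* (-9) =-567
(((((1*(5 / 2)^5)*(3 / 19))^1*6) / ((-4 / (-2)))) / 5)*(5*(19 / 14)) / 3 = 20.93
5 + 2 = 7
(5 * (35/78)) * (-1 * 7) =-1225/78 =-15.71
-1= -1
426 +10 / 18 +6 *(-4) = 3623 / 9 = 402.56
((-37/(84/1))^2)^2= 1874161/49787136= 0.04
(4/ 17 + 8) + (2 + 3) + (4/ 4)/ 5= 1142/ 85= 13.44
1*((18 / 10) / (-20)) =-9 / 100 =-0.09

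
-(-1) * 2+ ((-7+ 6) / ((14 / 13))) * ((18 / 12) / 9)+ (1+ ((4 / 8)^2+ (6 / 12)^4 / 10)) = 10421 / 3360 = 3.10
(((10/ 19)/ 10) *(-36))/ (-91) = 36/ 1729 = 0.02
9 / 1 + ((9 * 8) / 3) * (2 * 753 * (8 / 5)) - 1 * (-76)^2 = 260317 / 5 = 52063.40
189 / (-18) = -21 / 2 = -10.50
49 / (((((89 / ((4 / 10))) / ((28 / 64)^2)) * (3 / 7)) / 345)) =386561 / 11392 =33.93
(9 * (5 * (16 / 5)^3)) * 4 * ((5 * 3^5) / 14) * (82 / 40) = 183638016 / 175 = 1049360.09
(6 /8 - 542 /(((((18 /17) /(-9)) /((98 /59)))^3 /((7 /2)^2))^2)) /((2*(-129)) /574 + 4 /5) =-311948829528572679107695555 /169734467371384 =-1837863778404.06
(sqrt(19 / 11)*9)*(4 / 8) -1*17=-17 + 9*sqrt(209) / 22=-11.09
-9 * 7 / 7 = -9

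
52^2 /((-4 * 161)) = -676 /161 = -4.20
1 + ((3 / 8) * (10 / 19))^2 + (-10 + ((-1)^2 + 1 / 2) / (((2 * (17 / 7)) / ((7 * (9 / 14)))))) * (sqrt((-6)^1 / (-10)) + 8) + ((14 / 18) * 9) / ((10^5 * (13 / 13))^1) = -41635450791 / 613700000 - 1171 * sqrt(15) / 680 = -74.51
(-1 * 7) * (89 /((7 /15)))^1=-1335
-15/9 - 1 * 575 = -1730/3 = -576.67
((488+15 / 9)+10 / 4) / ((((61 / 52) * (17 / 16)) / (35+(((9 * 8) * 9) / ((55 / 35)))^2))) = 25280883697888 / 376431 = 67159409.55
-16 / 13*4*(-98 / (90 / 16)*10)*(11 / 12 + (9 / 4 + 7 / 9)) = 3562496 / 1053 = 3383.19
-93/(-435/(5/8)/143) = 4433/232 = 19.11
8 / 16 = 0.50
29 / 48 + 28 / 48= 19 / 16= 1.19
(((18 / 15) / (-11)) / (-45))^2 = 4 / 680625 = 0.00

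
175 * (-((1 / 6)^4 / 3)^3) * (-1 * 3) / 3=175 / 58773123072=0.00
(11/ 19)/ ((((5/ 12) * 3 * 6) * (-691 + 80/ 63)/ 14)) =-0.00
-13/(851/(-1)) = 13/851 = 0.02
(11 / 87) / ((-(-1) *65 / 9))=33 / 1885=0.02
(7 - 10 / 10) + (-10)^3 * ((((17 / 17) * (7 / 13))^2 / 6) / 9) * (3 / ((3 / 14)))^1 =-315622 / 4563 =-69.17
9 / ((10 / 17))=153 / 10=15.30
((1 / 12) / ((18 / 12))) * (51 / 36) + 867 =187289 / 216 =867.08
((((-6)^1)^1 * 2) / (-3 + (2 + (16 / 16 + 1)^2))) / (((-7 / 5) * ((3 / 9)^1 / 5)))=300 / 7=42.86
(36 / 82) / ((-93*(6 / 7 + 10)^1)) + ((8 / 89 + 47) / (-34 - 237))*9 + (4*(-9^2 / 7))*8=-3032175216831 / 8154296234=-371.85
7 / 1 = 7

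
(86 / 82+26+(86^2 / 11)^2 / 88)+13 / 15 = 4227975838 / 818565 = 5165.11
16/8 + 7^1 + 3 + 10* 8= 92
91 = 91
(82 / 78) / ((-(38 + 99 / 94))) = -3854 / 143169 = -0.03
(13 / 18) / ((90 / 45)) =13 / 36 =0.36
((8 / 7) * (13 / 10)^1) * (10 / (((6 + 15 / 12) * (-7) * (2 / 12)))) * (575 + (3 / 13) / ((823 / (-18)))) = -1181159232 / 1169483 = -1009.98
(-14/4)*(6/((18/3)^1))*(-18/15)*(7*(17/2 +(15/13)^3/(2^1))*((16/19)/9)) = 25.50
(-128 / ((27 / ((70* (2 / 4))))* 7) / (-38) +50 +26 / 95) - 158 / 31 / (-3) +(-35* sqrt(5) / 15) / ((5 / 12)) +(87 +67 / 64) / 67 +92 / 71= 1336444142711 / 24208182720 - 28* sqrt(5) / 5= 42.68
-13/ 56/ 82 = -13/ 4592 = -0.00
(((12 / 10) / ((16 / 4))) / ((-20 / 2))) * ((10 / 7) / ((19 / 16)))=-24 / 665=-0.04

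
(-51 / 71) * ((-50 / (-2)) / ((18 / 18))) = -1275 / 71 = -17.96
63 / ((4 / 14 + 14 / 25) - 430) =-3675 / 25034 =-0.15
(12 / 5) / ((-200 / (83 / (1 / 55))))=-2739 / 50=-54.78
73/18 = 4.06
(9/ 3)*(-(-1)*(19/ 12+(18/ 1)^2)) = 3907/ 4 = 976.75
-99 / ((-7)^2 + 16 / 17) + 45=12174 / 283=43.02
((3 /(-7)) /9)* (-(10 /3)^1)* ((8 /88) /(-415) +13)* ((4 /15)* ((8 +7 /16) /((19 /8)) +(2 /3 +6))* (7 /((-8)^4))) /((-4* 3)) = -864197 /1079122176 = -0.00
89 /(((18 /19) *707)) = 1691 /12726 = 0.13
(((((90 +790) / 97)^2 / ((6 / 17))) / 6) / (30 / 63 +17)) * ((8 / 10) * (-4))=-73722880 / 10359309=-7.12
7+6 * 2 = 19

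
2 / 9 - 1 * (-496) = 4466 / 9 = 496.22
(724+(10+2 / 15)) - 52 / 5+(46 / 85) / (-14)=258359 / 357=723.69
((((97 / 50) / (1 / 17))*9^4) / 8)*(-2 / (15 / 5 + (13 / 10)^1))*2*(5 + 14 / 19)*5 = -1179280701 / 1634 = -721714.02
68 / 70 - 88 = -3046 / 35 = -87.03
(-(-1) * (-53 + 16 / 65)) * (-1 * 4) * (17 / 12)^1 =19431 / 65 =298.94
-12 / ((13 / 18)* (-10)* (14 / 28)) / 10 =108 / 325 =0.33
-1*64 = -64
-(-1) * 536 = 536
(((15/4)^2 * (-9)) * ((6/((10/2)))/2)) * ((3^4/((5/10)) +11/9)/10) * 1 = -1239.47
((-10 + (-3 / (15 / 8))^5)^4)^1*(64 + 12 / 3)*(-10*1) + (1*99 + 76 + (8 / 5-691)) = -2284279184569292376236 / 19073486328125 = -119762016.51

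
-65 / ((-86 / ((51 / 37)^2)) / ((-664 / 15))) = -3741972 / 58867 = -63.57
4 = 4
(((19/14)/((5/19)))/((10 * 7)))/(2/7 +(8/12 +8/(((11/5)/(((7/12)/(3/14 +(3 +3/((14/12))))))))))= 964953/17276000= 0.06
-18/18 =-1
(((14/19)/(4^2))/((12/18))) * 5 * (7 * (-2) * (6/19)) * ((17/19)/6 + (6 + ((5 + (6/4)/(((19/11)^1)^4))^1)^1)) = -3252212565/188183524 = -17.28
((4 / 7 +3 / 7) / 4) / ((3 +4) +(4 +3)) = 1 / 56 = 0.02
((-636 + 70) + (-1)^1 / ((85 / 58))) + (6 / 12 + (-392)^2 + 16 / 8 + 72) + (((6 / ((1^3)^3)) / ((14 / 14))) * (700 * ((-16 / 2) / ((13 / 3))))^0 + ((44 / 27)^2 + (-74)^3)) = -31235754259 / 123930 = -252043.53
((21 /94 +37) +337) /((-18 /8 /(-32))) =2251328 /423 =5322.29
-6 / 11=-0.55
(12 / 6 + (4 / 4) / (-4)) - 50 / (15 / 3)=-33 / 4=-8.25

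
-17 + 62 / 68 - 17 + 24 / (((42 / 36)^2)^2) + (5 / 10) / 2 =-3246361 / 163268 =-19.88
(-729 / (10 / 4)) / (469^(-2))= -320703138 / 5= -64140627.60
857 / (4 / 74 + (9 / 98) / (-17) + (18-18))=52827194 / 2999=17614.94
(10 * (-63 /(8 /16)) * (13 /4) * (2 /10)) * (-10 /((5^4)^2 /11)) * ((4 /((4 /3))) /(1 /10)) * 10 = 216216 /3125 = 69.19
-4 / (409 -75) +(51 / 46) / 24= 2103 / 61456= 0.03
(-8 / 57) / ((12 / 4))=-8 / 171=-0.05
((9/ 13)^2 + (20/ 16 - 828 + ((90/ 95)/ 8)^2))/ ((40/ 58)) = -23389819703/ 19522880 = -1198.07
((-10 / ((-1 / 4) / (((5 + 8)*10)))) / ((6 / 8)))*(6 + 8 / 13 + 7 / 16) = 48900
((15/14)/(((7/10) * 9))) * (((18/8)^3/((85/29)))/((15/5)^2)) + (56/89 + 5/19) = 87068073/90150592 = 0.97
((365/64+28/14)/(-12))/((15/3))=-493/3840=-0.13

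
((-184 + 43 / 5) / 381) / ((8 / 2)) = -0.12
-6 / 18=-0.33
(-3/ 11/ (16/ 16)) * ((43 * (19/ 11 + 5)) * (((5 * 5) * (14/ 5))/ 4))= -167055/ 121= -1380.62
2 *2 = 4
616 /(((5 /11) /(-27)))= -182952 /5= -36590.40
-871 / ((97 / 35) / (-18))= 548730 / 97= 5657.01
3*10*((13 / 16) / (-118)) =-195 / 944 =-0.21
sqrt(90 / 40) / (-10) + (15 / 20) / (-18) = -0.19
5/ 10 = 1/ 2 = 0.50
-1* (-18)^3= 5832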